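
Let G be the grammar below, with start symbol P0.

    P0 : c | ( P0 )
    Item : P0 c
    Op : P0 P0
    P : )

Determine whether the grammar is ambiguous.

(Item, Op, P are unreachable from P0, so their rules don't affect L(P0).) L(P0) is { openⁿ atom closeⁿ : n ≥ 0 }. The bracket depth fixes n, and the derivation is forced at every step.

Unambiguous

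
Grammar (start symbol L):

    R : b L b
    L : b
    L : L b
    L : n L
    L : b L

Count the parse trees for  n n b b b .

Parse trees for n n b b b (showing first 6 of 11):
  [L [L [L n [L n [L b]]] b] b]
  [L [L n [L [L n [L b]] b]] b]
  [L [L n [L n [L [L b] b]]] b]
  [L [L n [L n [L b [L b]]]] b]
  [L n [L [L [L n [L b]] b] b]]
  [L n [L [L n [L [L b] b]] b]]

11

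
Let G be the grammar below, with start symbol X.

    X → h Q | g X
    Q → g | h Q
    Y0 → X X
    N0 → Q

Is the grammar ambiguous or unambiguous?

Unambiguous

Only X, Q are reachable from X; ignoring the rest: The reachable rules are right-linear with at most one rule per (nonterminal, next-terminal) pair. Each input token forces the next rule, so parsing is deterministic.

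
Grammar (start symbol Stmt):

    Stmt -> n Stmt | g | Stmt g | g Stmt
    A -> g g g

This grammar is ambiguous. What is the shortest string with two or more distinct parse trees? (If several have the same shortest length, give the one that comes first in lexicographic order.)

length 1: no string has ≥2 trees
length 2: g g has 2 parse trees

Two derivations of g g:
  Stmt ⇒ Stmt g ⇒ g g
  Stmt ⇒ g Stmt ⇒ g g

g g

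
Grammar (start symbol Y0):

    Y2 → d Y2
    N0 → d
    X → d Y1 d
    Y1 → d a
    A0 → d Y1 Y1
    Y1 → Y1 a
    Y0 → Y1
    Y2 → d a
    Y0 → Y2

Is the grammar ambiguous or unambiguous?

Witness: d a

Derivation 1: Y0 ⇒ Y1 ⇒ d a
Derivation 2: Y0 ⇒ Y2 ⇒ d a

Two distinct leftmost derivations for the same string.

Ambiguous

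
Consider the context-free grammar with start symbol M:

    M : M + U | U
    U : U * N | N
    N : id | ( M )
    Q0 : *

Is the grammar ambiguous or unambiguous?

Unambiguous

(Q0 is unreachable from M, so its rules don't affect L(M).) The grammar is stratified — M handles '+' (left-recursive), U handles '*', N atoms. Each operator has a fixed associativity and precedence level, so every string has one parse.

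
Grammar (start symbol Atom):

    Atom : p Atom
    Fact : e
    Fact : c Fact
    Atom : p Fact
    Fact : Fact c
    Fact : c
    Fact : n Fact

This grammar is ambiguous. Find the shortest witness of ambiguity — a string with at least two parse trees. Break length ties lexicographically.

p c c

length 2: no string has ≥2 trees
length 3: p c c has 2 parse trees

Two derivations of p c c:
  Atom ⇒ p Fact ⇒ p c Fact ⇒ p c c
  Atom ⇒ p Fact ⇒ p Fact c ⇒ p c c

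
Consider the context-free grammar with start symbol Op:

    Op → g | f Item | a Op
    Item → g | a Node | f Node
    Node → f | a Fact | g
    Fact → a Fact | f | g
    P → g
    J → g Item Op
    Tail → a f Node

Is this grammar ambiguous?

(P, J, Tail are unreachable from Op, so their rules don't affect L(Op).) Each reachable nonterminal has at most one production per leading terminal, and all productions are right-linear; the derivation is determined token-by-token.

Unambiguous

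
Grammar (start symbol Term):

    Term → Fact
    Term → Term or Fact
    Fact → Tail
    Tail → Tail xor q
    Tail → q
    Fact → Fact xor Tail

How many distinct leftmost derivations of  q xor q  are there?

2

Parse trees for q xor q:
  [Term [Fact [Tail [Tail q] xor q]]]
  [Term [Fact [Fact [Tail q]] xor [Tail q]]]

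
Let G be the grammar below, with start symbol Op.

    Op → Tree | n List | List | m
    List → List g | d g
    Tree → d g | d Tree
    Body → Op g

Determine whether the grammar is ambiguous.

Ambiguous

Witness: d g

Derivation 1: Op ⇒ Tree ⇒ d g
Derivation 2: Op ⇒ List ⇒ d g

Two distinct leftmost derivations for the same string.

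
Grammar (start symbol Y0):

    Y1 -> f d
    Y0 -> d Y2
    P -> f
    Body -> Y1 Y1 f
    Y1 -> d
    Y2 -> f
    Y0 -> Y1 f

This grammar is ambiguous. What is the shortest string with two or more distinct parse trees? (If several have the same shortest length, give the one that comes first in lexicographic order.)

length 2: d f has 2 parse trees

Two derivations of d f:
  Y0 ⇒ d Y2 ⇒ d f
  Y0 ⇒ Y1 f ⇒ d f

d f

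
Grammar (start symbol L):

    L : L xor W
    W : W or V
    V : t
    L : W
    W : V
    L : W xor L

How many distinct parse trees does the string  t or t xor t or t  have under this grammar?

Parse trees for t or t xor t or t:
  [L [L [W [W [V t]] or [V t]]] xor [W [W [V t]] or [V t]]]
  [L [W [W [V t]] or [V t]] xor [L [W [W [V t]] or [V t]]]]

2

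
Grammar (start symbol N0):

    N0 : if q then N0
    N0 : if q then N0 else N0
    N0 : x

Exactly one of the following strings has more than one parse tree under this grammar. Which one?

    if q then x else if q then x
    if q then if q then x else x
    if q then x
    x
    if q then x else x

if q then x else if q then x: 1 tree
if q then if q then x else x: 2 trees
if q then x: 1 tree
x: 1 tree
if q then x else x: 1 tree

if q then if q then x else x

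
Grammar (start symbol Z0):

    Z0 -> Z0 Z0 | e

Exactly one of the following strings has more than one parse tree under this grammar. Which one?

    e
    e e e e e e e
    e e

e e e e e e e

e: 1 tree
e e e e e e e: 132 trees
e e: 1 tree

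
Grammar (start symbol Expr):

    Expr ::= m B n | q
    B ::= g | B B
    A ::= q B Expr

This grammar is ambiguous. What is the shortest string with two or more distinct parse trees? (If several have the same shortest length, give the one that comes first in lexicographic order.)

m g g g n

length 1: no string has ≥2 trees
length 3: no string has ≥2 trees
length 4: no string has ≥2 trees
length 5: m g g g n has 2 parse trees

Two derivations of m g g g n:
  Expr ⇒ m B n ⇒ m B B n ⇒ m g B n ⇒ m g B B n ⇒ m g g B n ⇒ m g g g n
  Expr ⇒ m B n ⇒ m B B n ⇒ m B B B n ⇒ m g B B n ⇒ m g g B n ⇒ m g g g n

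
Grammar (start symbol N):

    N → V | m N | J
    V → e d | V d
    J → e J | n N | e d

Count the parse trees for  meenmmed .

Parse trees for meenmmed:
  [N m [N [J e [J e [J n [N m [N m [N [V e d]]]]]]]]]
  [N m [N [J e [J e [J n [N m [N m [N [J e d]]]]]]]]]

2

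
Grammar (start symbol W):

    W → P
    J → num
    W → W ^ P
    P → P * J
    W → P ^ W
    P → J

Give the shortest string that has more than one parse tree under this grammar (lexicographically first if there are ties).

num ^ num

length 1: no string has ≥2 trees
length 3: num ^ num has 2 parse trees

Two derivations of num ^ num:
  W ⇒ W ^ P ⇒ P ^ P ⇒ J ^ P ⇒ num ^ P ⇒ num ^ J ⇒ num ^ num
  W ⇒ P ^ W ⇒ J ^ W ⇒ num ^ W ⇒ num ^ P ⇒ num ^ J ⇒ num ^ num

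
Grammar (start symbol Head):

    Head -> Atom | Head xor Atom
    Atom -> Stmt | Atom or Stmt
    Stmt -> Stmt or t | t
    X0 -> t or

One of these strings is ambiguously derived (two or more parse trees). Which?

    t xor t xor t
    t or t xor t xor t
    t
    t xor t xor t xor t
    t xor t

t xor t xor t: 1 tree
t or t xor t xor t: 2 trees
t: 1 tree
t xor t xor t xor t: 1 tree
t xor t: 1 tree

t or t xor t xor t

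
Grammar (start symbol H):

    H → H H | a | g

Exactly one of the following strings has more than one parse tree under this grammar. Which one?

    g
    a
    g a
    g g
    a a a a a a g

a a a a a a g

g: 1 tree
a: 1 tree
g a: 1 tree
g g: 1 tree
a a a a a a g: 132 trees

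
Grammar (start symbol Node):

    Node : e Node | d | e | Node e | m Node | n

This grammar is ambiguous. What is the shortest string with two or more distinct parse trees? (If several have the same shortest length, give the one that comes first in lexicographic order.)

length 1: no string has ≥2 trees
length 2: e e has 2 parse trees

Two derivations of e e:
  Node ⇒ e Node ⇒ e e
  Node ⇒ Node e ⇒ e e

e e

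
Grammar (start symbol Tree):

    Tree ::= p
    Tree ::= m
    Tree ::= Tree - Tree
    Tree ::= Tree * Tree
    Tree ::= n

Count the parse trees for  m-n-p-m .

Parse trees for m-n-p-m:
  [Tree [Tree m] - [Tree [Tree n] - [Tree [Tree p] - [Tree m]]]]
  [Tree [Tree m] - [Tree [Tree [Tree n] - [Tree p]] - [Tree m]]]
  [Tree [Tree [Tree m] - [Tree n]] - [Tree [Tree p] - [Tree m]]]
  [Tree [Tree [Tree m] - [Tree [Tree n] - [Tree p]]] - [Tree m]]
  [Tree [Tree [Tree [Tree m] - [Tree n]] - [Tree p]] - [Tree m]]

5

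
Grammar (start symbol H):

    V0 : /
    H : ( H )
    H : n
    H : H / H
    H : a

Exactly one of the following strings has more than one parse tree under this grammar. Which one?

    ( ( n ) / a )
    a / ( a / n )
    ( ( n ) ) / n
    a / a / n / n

a / a / n / n

( ( n ) / a ): 1 tree
a / ( a / n ): 1 tree
( ( n ) ) / n: 1 tree
a / a / n / n: 5 trees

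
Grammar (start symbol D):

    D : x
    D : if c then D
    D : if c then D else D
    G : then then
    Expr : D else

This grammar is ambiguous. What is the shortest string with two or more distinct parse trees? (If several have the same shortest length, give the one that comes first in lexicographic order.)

if c then if c then x else x

length 1: no string has ≥2 trees
length 4: no string has ≥2 trees
length 6: no string has ≥2 trees
length 7: no string has ≥2 trees
length 9: if c then if c then x else x has 2 parse trees

Two derivations of if c then if c then x else x:
  D ⇒ if c then D ⇒ if c then if c then D else D ⇒ if c then if c then x else D ⇒ if c then if c then x else x
  D ⇒ if c then D else D ⇒ if c then if c then D else D ⇒ if c then if c then x else D ⇒ if c then if c then x else x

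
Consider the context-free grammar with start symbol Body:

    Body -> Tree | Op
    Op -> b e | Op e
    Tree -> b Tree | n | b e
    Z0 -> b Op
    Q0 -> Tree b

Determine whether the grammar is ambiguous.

Witness: b e

Derivation 1: Body ⇒ Tree ⇒ b e
Derivation 2: Body ⇒ Op ⇒ b e

Two distinct leftmost derivations for the same string.

Ambiguous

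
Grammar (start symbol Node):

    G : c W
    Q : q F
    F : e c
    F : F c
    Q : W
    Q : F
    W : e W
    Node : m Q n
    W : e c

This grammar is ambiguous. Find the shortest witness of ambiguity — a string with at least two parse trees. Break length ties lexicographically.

length 4: m e c n has 2 parse trees

Two derivations of m e c n:
  Node ⇒ m Q n ⇒ m W n ⇒ m e c n
  Node ⇒ m Q n ⇒ m F n ⇒ m e c n

m e c n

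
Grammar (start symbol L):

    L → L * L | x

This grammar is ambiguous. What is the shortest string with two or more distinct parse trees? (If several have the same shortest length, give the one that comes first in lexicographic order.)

x * x * x

length 1: no string has ≥2 trees
length 3: no string has ≥2 trees
length 5: x * x * x has 2 parse trees

Two derivations of x * x * x:
  L ⇒ L * L ⇒ L * L * L ⇒ x * L * L ⇒ x * x * L ⇒ x * x * x
  L ⇒ L * L ⇒ x * L ⇒ x * L * L ⇒ x * x * L ⇒ x * x * x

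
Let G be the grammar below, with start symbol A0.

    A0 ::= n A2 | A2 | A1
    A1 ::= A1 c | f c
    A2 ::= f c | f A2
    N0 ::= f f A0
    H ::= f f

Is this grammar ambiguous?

Ambiguous

Witness: f c

Derivation 1: A0 ⇒ A2 ⇒ f c
Derivation 2: A0 ⇒ A1 ⇒ f c

Two distinct leftmost derivations for the same string.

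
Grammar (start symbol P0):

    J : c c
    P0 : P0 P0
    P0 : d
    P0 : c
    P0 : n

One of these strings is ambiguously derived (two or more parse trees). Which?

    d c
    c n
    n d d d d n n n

d c: 1 tree
c n: 1 tree
n d d d d n n n: 429 trees

n d d d d n n n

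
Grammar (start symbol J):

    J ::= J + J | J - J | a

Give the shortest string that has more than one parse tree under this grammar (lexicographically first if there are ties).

a + a + a

length 1: no string has ≥2 trees
length 3: no string has ≥2 trees
length 5: a + a + a has 2 parse trees

Two derivations of a + a + a:
  J ⇒ J + J ⇒ J + J + J ⇒ a + J + J ⇒ a + a + J ⇒ a + a + a
  J ⇒ J + J ⇒ a + J ⇒ a + J + J ⇒ a + a + J ⇒ a + a + a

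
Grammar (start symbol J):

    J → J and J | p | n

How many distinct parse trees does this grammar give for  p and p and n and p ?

Parse trees for p and p and n and p:
  [J [J p] and [J [J p] and [J [J n] and [J p]]]]
  [J [J p] and [J [J [J p] and [J n]] and [J p]]]
  [J [J [J p] and [J p]] and [J [J n] and [J p]]]
  [J [J [J p] and [J [J p] and [J n]]] and [J p]]
  [J [J [J [J p] and [J p]] and [J n]] and [J p]]

5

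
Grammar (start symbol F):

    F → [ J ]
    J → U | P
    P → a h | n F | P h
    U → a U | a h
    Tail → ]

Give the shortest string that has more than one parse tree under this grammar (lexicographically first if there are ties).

length 4: [ a h ] has 2 parse trees

Two derivations of [ a h ]:
  F ⇒ [ J ] ⇒ [ U ] ⇒ [ a h ]
  F ⇒ [ J ] ⇒ [ P ] ⇒ [ a h ]

[ a h ]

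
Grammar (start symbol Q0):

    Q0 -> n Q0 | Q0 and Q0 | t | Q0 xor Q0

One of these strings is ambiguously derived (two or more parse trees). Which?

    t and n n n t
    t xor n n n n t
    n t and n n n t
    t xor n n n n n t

t and n n n t: 1 tree
t xor n n n n t: 1 tree
n t and n n n t: 2 trees
t xor n n n n n t: 1 tree

n t and n n n t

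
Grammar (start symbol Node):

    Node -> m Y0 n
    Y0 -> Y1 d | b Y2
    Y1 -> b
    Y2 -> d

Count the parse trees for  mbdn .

2

Parse trees for mbdn:
  [Node m [Y0 [Y1 b] d] n]
  [Node m [Y0 b [Y2 d]] n]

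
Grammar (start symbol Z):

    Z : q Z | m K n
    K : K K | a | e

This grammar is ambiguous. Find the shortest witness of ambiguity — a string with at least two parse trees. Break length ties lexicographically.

m a a a n

length 3: no string has ≥2 trees
length 4: no string has ≥2 trees
length 5: m a a a n has 2 parse trees

Two derivations of m a a a n:
  Z ⇒ m K n ⇒ m K K n ⇒ m K K K n ⇒ m a K K n ⇒ m a a K n ⇒ m a a a n
  Z ⇒ m K n ⇒ m K K n ⇒ m a K n ⇒ m a K K n ⇒ m a a K n ⇒ m a a a n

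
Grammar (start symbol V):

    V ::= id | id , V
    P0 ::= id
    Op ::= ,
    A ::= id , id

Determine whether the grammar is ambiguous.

Unambiguous

(P0, Op, A are unreachable from V, so their rules don't affect L(V).) Right-recursive list with a separator: after each atom, whether the separator follows determines the rule. One parse per string.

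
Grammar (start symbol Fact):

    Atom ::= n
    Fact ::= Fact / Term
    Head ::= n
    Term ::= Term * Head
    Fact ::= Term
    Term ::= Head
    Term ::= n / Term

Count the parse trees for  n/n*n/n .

3

Parse trees for n/n*n/n:
  [Fact [Fact [Fact [Term [Head n]]] / [Term [Term [Head n]] * [Head n]]] / [Term [Head n]]]
  [Fact [Fact [Term [Term n / [Term [Head n]]] * [Head n]]] / [Term [Head n]]]
  [Fact [Fact [Term n / [Term [Term [Head n]] * [Head n]]]] / [Term [Head n]]]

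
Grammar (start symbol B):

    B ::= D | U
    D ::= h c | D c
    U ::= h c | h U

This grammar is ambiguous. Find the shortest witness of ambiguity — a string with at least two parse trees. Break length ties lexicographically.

h c

length 2: h c has 2 parse trees

Two derivations of h c:
  B ⇒ D ⇒ h c
  B ⇒ U ⇒ h c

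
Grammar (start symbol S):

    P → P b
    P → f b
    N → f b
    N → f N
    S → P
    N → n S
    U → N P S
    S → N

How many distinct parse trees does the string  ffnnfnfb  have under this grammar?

2

Parse trees for ffnnfnfb:
  [S [N f [N f [N n [S [N n [S [N f [N n [S [P f b]]]]]]]]]]]
  [S [N f [N f [N n [S [N n [S [N f [N n [S [N f b]]]]]]]]]]]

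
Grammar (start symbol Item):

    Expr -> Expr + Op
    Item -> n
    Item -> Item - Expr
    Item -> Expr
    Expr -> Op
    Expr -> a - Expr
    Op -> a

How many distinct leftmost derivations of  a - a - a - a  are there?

8

Parse trees for a - a - a - a:
  [Item [Item [Expr [Op a]]] - [Expr a - [Expr a - [Expr [Op a]]]]]
  [Item [Item [Item [Expr [Op a]]] - [Expr [Op a]]] - [Expr a - [Expr [Op a]]]]
  [Item [Item [Expr a - [Expr [Op a]]]] - [Expr a - [Expr [Op a]]]]
  [Item [Item [Item [Expr [Op a]]] - [Expr a - [Expr [Op a]]]] - [Expr [Op a]]]
  [Item [Item [Item [Item [Expr [Op a]]] - [Expr [Op a]]] - [Expr [Op a]]] - [Expr [Op a]]]
  [Item [Item [Item [Expr a - [Expr [Op a]]]] - [Expr [Op a]]] - [Expr [Op a]]]
  [Item [Item [Expr a - [Expr a - [Expr [Op a]]]]] - [Expr [Op a]]]
  [Item [Expr a - [Expr a - [Expr a - [Expr [Op a]]]]]]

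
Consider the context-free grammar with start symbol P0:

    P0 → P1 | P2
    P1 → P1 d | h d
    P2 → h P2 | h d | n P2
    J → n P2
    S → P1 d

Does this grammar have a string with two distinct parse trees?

Ambiguous

Witness: h d

Derivation 1: P0 ⇒ P1 ⇒ h d
Derivation 2: P0 ⇒ P2 ⇒ h d

Two distinct leftmost derivations for the same string.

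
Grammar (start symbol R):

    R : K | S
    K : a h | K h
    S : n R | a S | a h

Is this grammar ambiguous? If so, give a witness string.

Witness: a h

Derivation 1: R ⇒ K ⇒ a h
Derivation 2: R ⇒ S ⇒ a h

Two distinct leftmost derivations for the same string.

Ambiguous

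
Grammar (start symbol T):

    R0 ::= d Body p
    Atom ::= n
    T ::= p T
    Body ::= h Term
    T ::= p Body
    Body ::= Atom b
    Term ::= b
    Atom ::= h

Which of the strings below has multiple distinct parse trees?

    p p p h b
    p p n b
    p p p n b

p p p h b

p p p h b: 2 trees
p p n b: 1 tree
p p p n b: 1 tree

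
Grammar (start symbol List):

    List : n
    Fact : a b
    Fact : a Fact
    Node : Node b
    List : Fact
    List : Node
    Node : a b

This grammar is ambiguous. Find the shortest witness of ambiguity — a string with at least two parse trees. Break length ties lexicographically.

a b

length 1: no string has ≥2 trees
length 2: a b has 2 parse trees

Two derivations of a b:
  List ⇒ Fact ⇒ a b
  List ⇒ Node ⇒ a b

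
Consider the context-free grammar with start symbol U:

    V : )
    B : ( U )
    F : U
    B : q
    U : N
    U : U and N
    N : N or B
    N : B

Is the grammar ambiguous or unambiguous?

(V, F are unreachable from U, so their rules don't affect L(U).) The grammar is stratified — U handles 'and' (left-recursive), N handles 'or', B atoms. Each operator has a fixed associativity and precedence level, so every string has one parse.

Unambiguous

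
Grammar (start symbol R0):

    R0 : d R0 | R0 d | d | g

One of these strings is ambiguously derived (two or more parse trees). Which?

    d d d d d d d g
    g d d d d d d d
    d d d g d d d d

d d d d d d d g: 1 tree
g d d d d d d d: 1 tree
d d d g d d d d: 35 trees

d d d g d d d d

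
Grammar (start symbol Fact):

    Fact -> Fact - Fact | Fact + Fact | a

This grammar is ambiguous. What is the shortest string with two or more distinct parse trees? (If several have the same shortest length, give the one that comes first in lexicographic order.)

a + a + a

length 1: no string has ≥2 trees
length 3: no string has ≥2 trees
length 5: a + a + a has 2 parse trees

Two derivations of a + a + a:
  Fact ⇒ Fact + Fact ⇒ Fact + Fact + Fact ⇒ a + Fact + Fact ⇒ a + a + Fact ⇒ a + a + a
  Fact ⇒ Fact + Fact ⇒ a + Fact ⇒ a + Fact + Fact ⇒ a + a + Fact ⇒ a + a + a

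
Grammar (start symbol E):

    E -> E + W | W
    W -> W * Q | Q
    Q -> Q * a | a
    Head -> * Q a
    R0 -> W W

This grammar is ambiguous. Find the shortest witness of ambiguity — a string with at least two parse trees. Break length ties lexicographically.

length 1: no string has ≥2 trees
length 3: a * a has 2 parse trees

Two derivations of a * a:
  E ⇒ W ⇒ W * Q ⇒ Q * Q ⇒ a * Q ⇒ a * a
  E ⇒ W ⇒ Q ⇒ Q * a ⇒ a * a

a * a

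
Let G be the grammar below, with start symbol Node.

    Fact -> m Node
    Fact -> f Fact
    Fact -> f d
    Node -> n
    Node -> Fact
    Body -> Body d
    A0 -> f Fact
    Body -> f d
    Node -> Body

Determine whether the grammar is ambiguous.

Witness: f d

Derivation 1: Node ⇒ Fact ⇒ f d
Derivation 2: Node ⇒ Body ⇒ f d

Two distinct leftmost derivations for the same string.

Ambiguous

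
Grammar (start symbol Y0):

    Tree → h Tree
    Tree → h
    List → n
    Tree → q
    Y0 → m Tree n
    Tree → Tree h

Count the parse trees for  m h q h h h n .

4

Parse trees for m h q h h h n:
  [Y0 m [Tree h [Tree [Tree [Tree [Tree q] h] h] h]] n]
  [Y0 m [Tree [Tree h [Tree [Tree [Tree q] h] h]] h] n]
  [Y0 m [Tree [Tree [Tree h [Tree [Tree q] h]] h] h] n]
  [Y0 m [Tree [Tree [Tree [Tree h [Tree q]] h] h] h] n]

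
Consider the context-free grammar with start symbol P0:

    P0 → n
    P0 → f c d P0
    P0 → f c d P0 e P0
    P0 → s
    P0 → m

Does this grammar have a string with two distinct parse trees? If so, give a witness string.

Witness: f c d f c d m e m

Derivation 1: P0 ⇒ f c d P0 ⇒ f c d f c d P0 e P0 ⇒ f c d f c d m e P0 ⇒ f c d f c d m e m
Derivation 2: P0 ⇒ f c d P0 e P0 ⇒ f c d f c d P0 e P0 ⇒ f c d f c d m e P0 ⇒ f c d f c d m e m

Two distinct leftmost derivations for the same string.

Ambiguous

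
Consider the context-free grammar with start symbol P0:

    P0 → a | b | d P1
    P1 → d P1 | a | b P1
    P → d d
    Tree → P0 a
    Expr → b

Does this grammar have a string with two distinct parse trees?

(P, Tree, Expr are unreachable from P0, so their rules don't affect L(P0).) Each reachable nonterminal has at most one production per leading terminal, and all productions are right-linear; the derivation is determined token-by-token.

Unambiguous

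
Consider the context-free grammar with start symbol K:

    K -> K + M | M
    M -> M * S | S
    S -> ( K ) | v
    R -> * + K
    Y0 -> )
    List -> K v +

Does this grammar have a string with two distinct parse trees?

Only K, M, S are reachable from K; ignoring the rest: This is a standard precedence ladder (K over M over S), with each level left-recursive on its own operator ('+' at K, '*' at M). That structure is LR(1), hence unambiguous.

Unambiguous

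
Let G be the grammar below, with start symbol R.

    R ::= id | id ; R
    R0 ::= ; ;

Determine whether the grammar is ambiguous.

(R0 is unreachable from R, so its rules don't affect L(R).) The reachable grammar is A → atom sep A | atom. Each atom is followed by either the separator (recurse) or end-of-string (stop) — no choice point.

Unambiguous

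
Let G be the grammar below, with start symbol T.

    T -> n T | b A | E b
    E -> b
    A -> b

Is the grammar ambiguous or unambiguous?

Witness: b b

Derivation 1: T ⇒ b A ⇒ b b
Derivation 2: T ⇒ E b ⇒ b b

Two distinct leftmost derivations for the same string.

Ambiguous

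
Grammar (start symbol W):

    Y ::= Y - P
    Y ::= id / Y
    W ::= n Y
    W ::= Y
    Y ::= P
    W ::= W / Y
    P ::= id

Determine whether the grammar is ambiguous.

Witness: id / id

Derivation 1: W ⇒ Y ⇒ id / Y ⇒ id / P ⇒ id / id
Derivation 2: W ⇒ W / Y ⇒ Y / Y ⇒ P / Y ⇒ id / Y ⇒ id / P ⇒ id / id

Two distinct leftmost derivations for the same string.

Ambiguous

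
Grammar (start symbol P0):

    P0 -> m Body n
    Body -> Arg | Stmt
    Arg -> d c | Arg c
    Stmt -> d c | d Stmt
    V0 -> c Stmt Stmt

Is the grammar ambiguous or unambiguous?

Ambiguous

Witness: m d c n

Derivation 1: P0 ⇒ m Body n ⇒ m Arg n ⇒ m d c n
Derivation 2: P0 ⇒ m Body n ⇒ m Stmt n ⇒ m d c n

Two distinct leftmost derivations for the same string.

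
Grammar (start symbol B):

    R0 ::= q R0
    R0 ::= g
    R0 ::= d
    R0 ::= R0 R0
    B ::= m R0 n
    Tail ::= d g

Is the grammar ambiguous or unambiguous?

Witness: m d d d n

Derivation 1: B ⇒ m R0 n ⇒ m R0 R0 n ⇒ m d R0 n ⇒ m d R0 R0 n ⇒ m d d R0 n ⇒ m d d d n
Derivation 2: B ⇒ m R0 n ⇒ m R0 R0 n ⇒ m R0 R0 R0 n ⇒ m d R0 R0 n ⇒ m d d R0 n ⇒ m d d d n

Two distinct leftmost derivations for the same string.

Ambiguous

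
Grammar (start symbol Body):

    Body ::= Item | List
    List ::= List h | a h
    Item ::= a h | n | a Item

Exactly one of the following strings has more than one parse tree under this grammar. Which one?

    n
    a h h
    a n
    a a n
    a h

n: 1 tree
a h h: 1 tree
a n: 1 tree
a a n: 1 tree
a h: 2 trees

a h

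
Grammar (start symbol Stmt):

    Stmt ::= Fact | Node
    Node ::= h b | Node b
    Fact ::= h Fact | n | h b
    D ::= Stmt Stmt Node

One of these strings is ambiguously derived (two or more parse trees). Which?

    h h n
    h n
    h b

h h n: 1 tree
h n: 1 tree
h b: 2 trees

h b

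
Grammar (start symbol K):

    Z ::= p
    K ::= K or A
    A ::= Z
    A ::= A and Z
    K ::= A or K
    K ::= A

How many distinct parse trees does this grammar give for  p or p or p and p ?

4

Parse trees for p or p or p and p:
  [K [K [K [A [Z p]]] or [A [Z p]]] or [A [A [Z p]] and [Z p]]]
  [K [K [A [Z p]] or [K [A [Z p]]]] or [A [A [Z p]] and [Z p]]]
  [K [A [Z p]] or [K [K [A [Z p]]] or [A [A [Z p]] and [Z p]]]]
  [K [A [Z p]] or [K [A [Z p]] or [K [A [A [Z p]] and [Z p]]]]]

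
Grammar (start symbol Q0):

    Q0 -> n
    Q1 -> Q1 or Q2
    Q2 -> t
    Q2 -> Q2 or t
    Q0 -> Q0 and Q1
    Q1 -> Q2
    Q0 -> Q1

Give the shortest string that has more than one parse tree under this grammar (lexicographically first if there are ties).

t or t

length 1: no string has ≥2 trees
length 3: t or t has 2 parse trees

Two derivations of t or t:
  Q0 ⇒ Q1 ⇒ Q1 or Q2 ⇒ Q2 or Q2 ⇒ t or Q2 ⇒ t or t
  Q0 ⇒ Q1 ⇒ Q2 ⇒ Q2 or t ⇒ t or t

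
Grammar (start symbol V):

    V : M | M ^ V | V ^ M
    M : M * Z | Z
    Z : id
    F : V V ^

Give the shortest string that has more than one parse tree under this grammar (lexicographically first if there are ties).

length 1: no string has ≥2 trees
length 3: id ^ id has 2 parse trees

Two derivations of id ^ id:
  V ⇒ M ^ V ⇒ Z ^ V ⇒ id ^ V ⇒ id ^ M ⇒ id ^ Z ⇒ id ^ id
  V ⇒ V ^ M ⇒ M ^ M ⇒ Z ^ M ⇒ id ^ M ⇒ id ^ Z ⇒ id ^ id

id ^ id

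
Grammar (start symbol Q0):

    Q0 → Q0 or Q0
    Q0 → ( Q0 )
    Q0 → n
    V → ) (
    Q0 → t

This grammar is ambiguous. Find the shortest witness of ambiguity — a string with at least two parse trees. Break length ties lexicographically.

length 1: no string has ≥2 trees
length 3: no string has ≥2 trees
length 5: n or n or n has 2 parse trees

Two derivations of n or n or n:
  Q0 ⇒ Q0 or Q0 ⇒ Q0 or Q0 or Q0 ⇒ n or Q0 or Q0 ⇒ n or n or Q0 ⇒ n or n or n
  Q0 ⇒ Q0 or Q0 ⇒ n or Q0 ⇒ n or Q0 or Q0 ⇒ n or n or Q0 ⇒ n or n or n

n or n or n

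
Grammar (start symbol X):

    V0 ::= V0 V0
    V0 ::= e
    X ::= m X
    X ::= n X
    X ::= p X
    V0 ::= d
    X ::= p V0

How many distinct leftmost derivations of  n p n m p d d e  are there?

Parse trees for n p n m p d d e:
  [X n [X p [X n [X m [X p [V0 [V0 d] [V0 [V0 d] [V0 e]]]]]]]]
  [X n [X p [X n [X m [X p [V0 [V0 [V0 d] [V0 d]] [V0 e]]]]]]]

2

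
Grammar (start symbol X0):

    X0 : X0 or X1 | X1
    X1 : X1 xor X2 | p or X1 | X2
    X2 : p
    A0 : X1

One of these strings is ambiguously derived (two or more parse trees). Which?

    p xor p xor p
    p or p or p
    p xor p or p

p or p or p

p xor p xor p: 1 tree
p or p or p: 4 trees
p xor p or p: 1 tree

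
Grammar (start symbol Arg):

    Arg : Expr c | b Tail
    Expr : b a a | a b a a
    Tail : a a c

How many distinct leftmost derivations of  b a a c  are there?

2

Parse trees for b a a c:
  [Arg [Expr b a a] c]
  [Arg b [Tail a a c]]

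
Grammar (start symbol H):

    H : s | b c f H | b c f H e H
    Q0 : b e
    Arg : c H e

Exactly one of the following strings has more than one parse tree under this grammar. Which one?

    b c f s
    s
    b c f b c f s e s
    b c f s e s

b c f b c f s e s

b c f s: 1 tree
s: 1 tree
b c f b c f s e s: 2 trees
b c f s e s: 1 tree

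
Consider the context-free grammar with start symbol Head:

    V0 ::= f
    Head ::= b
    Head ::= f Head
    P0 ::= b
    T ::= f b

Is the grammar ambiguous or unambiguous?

Only Head is reachable from Head; ignoring the rest: Each reachable nonterminal has at most one production per leading terminal, and all productions are right-linear; the derivation is determined token-by-token.

Unambiguous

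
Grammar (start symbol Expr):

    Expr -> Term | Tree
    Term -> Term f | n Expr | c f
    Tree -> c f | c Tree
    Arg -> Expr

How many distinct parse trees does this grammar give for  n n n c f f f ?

16

Parse trees for n n n c f f f (showing first 6 of 16):
  [Expr [Term [Term [Term n [Expr [Term n [Expr [Term n [Expr [Term c f]]]]]]] f] f]]
  [Expr [Term [Term [Term n [Expr [Term n [Expr [Term n [Expr [Tree c f]]]]]]] f] f]]
  [Expr [Term [Term n [Expr [Term [Term n [Expr [Term n [Expr [Term c f]]]]] f]]] f]]
  [Expr [Term [Term n [Expr [Term [Term n [Expr [Term n [Expr [Tree c f]]]]] f]]] f]]
  [Expr [Term [Term n [Expr [Term n [Expr [Term [Term n [Expr [Term c f]]] f]]]]] f]]
  [Expr [Term [Term n [Expr [Term n [Expr [Term [Term n [Expr [Tree c f]]] f]]]]] f]]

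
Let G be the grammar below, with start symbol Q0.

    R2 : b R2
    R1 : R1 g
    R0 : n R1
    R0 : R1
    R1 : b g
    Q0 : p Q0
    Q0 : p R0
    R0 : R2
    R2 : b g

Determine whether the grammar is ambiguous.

Ambiguous

Witness: p b g

Derivation 1: Q0 ⇒ p R0 ⇒ p R1 ⇒ p b g
Derivation 2: Q0 ⇒ p R0 ⇒ p R2 ⇒ p b g

Two distinct leftmost derivations for the same string.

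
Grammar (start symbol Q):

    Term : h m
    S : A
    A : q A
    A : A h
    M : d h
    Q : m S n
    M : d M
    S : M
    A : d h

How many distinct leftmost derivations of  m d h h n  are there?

1

Parse trees for m d h h n:
  [Q m [S [A [A d h] h]] n]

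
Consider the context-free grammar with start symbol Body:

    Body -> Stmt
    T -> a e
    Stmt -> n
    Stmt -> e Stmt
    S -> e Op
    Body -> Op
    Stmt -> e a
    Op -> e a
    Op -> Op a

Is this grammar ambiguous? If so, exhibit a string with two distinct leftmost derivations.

Witness: e a

Derivation 1: Body ⇒ Stmt ⇒ e a
Derivation 2: Body ⇒ Op ⇒ e a

Two distinct leftmost derivations for the same string.

Ambiguous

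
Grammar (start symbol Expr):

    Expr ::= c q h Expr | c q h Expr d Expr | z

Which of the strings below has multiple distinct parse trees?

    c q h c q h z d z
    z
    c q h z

c q h c q h z d z: 2 trees
z: 1 tree
c q h z: 1 tree

c q h c q h z d z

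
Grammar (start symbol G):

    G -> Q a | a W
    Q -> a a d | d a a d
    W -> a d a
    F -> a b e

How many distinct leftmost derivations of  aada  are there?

2

Parse trees for aada:
  [G [Q a a d] a]
  [G a [W a d a]]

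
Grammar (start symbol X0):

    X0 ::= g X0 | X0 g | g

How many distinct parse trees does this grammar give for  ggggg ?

16

Parse trees for ggggg (showing first 6 of 16):
  [X0 g [X0 g [X0 g [X0 g [X0 g]]]]]
  [X0 g [X0 g [X0 g [X0 [X0 g] g]]]]
  [X0 g [X0 g [X0 [X0 g [X0 g]] g]]]
  [X0 g [X0 g [X0 [X0 [X0 g] g] g]]]
  [X0 g [X0 [X0 g [X0 g [X0 g]]] g]]
  [X0 g [X0 [X0 g [X0 [X0 g] g]] g]]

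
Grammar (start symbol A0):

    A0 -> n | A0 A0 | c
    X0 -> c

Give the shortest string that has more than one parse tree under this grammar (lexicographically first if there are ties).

c c c

length 1: no string has ≥2 trees
length 2: no string has ≥2 trees
length 3: c c c has 2 parse trees

Two derivations of c c c:
  A0 ⇒ A0 A0 ⇒ A0 A0 A0 ⇒ c A0 A0 ⇒ c c A0 ⇒ c c c
  A0 ⇒ A0 A0 ⇒ c A0 ⇒ c A0 A0 ⇒ c c A0 ⇒ c c c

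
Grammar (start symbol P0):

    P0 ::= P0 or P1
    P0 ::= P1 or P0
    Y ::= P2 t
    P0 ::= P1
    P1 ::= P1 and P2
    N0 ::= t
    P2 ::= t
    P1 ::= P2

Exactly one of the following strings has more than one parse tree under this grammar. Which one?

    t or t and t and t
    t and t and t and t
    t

t or t and t and t: 2 trees
t and t and t and t: 1 tree
t: 1 tree

t or t and t and t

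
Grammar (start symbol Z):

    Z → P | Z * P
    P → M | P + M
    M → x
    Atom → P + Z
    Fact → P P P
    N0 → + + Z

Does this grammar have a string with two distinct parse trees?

(Atom, Fact, N0 are unreachable from Z, so their rules don't affect L(Z).) Z → Z * P | P  ;  P → P + M | M  — a left-associative chain with M at the bottom. Each string factors uniquely by precedence.

Unambiguous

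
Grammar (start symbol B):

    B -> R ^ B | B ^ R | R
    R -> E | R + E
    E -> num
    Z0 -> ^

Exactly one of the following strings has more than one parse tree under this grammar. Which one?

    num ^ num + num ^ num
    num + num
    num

num ^ num + num ^ num

num ^ num + num ^ num: 4 trees
num + num: 1 tree
num: 1 tree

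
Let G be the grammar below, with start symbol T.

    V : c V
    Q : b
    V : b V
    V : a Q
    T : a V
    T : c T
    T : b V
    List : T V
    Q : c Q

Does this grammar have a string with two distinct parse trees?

(List is unreachable from T, so its rules don't affect L(T).) Each reachable nonterminal has at most one production per leading terminal, and all productions are right-linear; the derivation is determined token-by-token.

Unambiguous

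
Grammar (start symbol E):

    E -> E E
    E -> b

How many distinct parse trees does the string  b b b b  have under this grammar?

Parse trees for b b b b:
  [E [E b] [E [E b] [E [E b] [E b]]]]
  [E [E b] [E [E [E b] [E b]] [E b]]]
  [E [E [E b] [E b]] [E [E b] [E b]]]
  [E [E [E b] [E [E b] [E b]]] [E b]]
  [E [E [E [E b] [E b]] [E b]] [E b]]

5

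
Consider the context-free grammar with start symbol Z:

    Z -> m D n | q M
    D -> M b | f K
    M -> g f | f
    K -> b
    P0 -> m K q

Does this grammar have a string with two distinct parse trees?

Ambiguous

Witness: m f b n

Derivation 1: Z ⇒ m D n ⇒ m M b n ⇒ m f b n
Derivation 2: Z ⇒ m D n ⇒ m f K n ⇒ m f b n

Two distinct leftmost derivations for the same string.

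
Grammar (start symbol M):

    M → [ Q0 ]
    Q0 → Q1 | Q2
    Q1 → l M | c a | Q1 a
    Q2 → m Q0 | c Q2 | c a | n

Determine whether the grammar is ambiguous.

Ambiguous

Witness: [ c a ]

Derivation 1: M ⇒ [ Q0 ] ⇒ [ Q1 ] ⇒ [ c a ]
Derivation 2: M ⇒ [ Q0 ] ⇒ [ Q2 ] ⇒ [ c a ]

Two distinct leftmost derivations for the same string.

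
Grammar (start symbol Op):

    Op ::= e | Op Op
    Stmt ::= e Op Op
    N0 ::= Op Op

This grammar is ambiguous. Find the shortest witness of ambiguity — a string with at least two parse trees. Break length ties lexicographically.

length 1: no string has ≥2 trees
length 2: no string has ≥2 trees
length 3: e e e has 2 parse trees

Two derivations of e e e:
  Op ⇒ Op Op ⇒ e Op ⇒ e Op Op ⇒ e e Op ⇒ e e e
  Op ⇒ Op Op ⇒ Op Op Op ⇒ e Op Op ⇒ e e Op ⇒ e e e

e e e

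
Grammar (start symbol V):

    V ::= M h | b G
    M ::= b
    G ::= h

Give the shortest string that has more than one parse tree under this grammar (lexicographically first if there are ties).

length 2: b h has 2 parse trees

Two derivations of b h:
  V ⇒ M h ⇒ b h
  V ⇒ b G ⇒ b h

b h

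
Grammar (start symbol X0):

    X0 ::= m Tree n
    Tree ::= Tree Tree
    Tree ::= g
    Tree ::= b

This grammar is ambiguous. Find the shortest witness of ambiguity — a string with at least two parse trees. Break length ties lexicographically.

m b b b n

length 3: no string has ≥2 trees
length 4: no string has ≥2 trees
length 5: m b b b n has 2 parse trees

Two derivations of m b b b n:
  X0 ⇒ m Tree n ⇒ m Tree Tree n ⇒ m Tree Tree Tree n ⇒ m b Tree Tree n ⇒ m b b Tree n ⇒ m b b b n
  X0 ⇒ m Tree n ⇒ m Tree Tree n ⇒ m b Tree n ⇒ m b Tree Tree n ⇒ m b b Tree n ⇒ m b b b n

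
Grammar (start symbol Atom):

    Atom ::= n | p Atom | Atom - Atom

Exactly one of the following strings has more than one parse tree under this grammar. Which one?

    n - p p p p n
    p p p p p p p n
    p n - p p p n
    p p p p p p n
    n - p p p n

p n - p p p n

n - p p p p n: 1 tree
p p p p p p p n: 1 tree
p n - p p p n: 2 trees
p p p p p p n: 1 tree
n - p p p n: 1 tree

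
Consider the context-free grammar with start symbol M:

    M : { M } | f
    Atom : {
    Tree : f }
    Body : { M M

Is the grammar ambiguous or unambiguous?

Unambiguous

Only M is reachable from M; ignoring the rest: Each string is a nest of matched brackets around a single atom. An opening bracket forces the recursive rule; an atom forces the base rule.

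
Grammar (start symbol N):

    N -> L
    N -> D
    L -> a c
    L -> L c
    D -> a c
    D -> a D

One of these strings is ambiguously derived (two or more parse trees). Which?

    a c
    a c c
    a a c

a c

a c: 2 trees
a c c: 1 tree
a a c: 1 tree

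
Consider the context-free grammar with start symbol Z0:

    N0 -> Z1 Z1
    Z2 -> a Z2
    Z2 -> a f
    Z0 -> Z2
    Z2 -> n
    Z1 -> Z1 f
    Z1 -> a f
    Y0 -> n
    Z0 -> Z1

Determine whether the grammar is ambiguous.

Witness: a f

Derivation 1: Z0 ⇒ Z2 ⇒ a f
Derivation 2: Z0 ⇒ Z1 ⇒ a f

Two distinct leftmost derivations for the same string.

Ambiguous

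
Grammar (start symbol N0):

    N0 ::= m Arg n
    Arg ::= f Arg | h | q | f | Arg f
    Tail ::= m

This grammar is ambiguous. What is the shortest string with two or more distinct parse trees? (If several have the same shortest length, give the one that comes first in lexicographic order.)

m f f n

length 3: no string has ≥2 trees
length 4: m f f n has 2 parse trees

Two derivations of m f f n:
  N0 ⇒ m Arg n ⇒ m f Arg n ⇒ m f f n
  N0 ⇒ m Arg n ⇒ m Arg f n ⇒ m f f n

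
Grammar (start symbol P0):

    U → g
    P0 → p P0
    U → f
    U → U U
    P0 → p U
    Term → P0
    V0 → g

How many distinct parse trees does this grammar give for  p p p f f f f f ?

Parse trees for p p p f f f f f (showing first 6 of 14):
  [P0 p [P0 p [P0 p [U [U f] [U [U f] [U [U f] [U [U f] [U f]]]]]]]]
  [P0 p [P0 p [P0 p [U [U f] [U [U f] [U [U [U f] [U f]] [U f]]]]]]]
  [P0 p [P0 p [P0 p [U [U f] [U [U [U f] [U f]] [U [U f] [U f]]]]]]]
  [P0 p [P0 p [P0 p [U [U f] [U [U [U f] [U [U f] [U f]]] [U f]]]]]]
  [P0 p [P0 p [P0 p [U [U f] [U [U [U [U f] [U f]] [U f]] [U f]]]]]]
  [P0 p [P0 p [P0 p [U [U [U f] [U f]] [U [U f] [U [U f] [U f]]]]]]]

14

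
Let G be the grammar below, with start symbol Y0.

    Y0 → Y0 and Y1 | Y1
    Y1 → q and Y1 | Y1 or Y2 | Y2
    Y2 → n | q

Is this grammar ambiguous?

Ambiguous

Witness: q and n

Derivation 1: Y0 ⇒ Y0 and Y1 ⇒ Y1 and Y1 ⇒ Y2 and Y1 ⇒ q and Y1 ⇒ q and Y2 ⇒ q and n
Derivation 2: Y0 ⇒ Y1 ⇒ q and Y1 ⇒ q and Y2 ⇒ q and n

Two distinct leftmost derivations for the same string.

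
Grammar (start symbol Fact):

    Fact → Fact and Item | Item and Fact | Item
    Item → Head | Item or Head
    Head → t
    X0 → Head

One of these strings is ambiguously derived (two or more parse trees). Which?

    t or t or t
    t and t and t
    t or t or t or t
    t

t or t or t: 1 tree
t and t and t: 4 trees
t or t or t or t: 1 tree
t: 1 tree

t and t and t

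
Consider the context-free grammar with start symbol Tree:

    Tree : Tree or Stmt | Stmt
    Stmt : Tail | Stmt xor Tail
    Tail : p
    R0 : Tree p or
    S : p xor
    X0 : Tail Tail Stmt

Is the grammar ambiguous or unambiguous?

Unambiguous

(R0, S, X0 are unreachable from Tree, so their rules don't affect L(Tree).) This is a standard precedence ladder (Tree over Stmt over Tail), with each level left-recursive on its own operator ('or' at Tree, 'xor' at Stmt). That structure is LR(1), hence unambiguous.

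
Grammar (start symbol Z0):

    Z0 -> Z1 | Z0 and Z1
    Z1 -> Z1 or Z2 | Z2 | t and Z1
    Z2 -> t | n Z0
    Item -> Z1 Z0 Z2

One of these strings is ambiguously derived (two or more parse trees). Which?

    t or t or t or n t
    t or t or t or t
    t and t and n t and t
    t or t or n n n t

t or t or t or n t: 1 tree
t or t or t or t: 1 tree
t and t and n t and t: 12 trees
t or t or n n n t: 1 tree

t and t and n t and t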